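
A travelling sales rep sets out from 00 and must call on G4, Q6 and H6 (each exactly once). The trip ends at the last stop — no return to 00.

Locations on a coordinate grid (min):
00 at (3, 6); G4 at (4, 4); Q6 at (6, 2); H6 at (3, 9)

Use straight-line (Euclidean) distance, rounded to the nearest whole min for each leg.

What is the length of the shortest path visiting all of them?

There are 3! = 6 possible orderings.
00 → G4 → Q6 → H6: 2+3+8 = 13
00 → G4 → H6 → Q6: 2+5+8 = 15
00 → Q6 → G4 → H6: 5+3+5 = 13
00 → Q6 → H6 → G4: 5+8+5 = 18
00 → H6 → G4 → Q6: 3+5+3 = 11
00 → H6 → Q6 → G4: 3+8+3 = 14
The minimum is 11.
One shortest path: 00 → H6 → G4 → Q6.

Minimum one-way distance = 11 min.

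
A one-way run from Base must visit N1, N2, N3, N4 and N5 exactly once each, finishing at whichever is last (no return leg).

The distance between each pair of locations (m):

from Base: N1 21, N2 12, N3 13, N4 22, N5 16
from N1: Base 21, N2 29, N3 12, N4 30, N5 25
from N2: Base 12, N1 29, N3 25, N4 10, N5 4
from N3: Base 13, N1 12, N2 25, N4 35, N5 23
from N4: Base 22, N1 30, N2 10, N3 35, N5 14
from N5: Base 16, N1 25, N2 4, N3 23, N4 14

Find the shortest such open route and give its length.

There are 5! = 120 possible orderings.
Base - N1 - N2 - N3 - N4 - N5: 21+29+25+35+14 = 124
Base - N1 - N2 - N3 - N5 - N4: 21+29+25+23+14 = 112
Base - N1 - N2 - N4 - N3 - N5: 21+29+10+35+23 = 118
Base - N1 - N2 - N4 - N5 - N3: 21+29+10+14+23 = 97
Base - N1 - N2 - N5 - N3 - N4: 21+29+4+23+35 = 112
Base - N1 - N2 - N5 - N4 - N3: 21+29+4+14+35 = 103
Base - N1 - N3 - N2 - N4 - N5: 21+12+25+10+14 = 82
Base - N1 - N3 - N2 - N5 - N4: 21+12+25+4+14 = 76
Base - N1 - N3 - N4 - N2 - N5: 21+12+35+10+4 = 82
Base - N1 - N3 - N4 - N5 - N2: 21+12+35+14+4 = 86
Base - N1 - N3 - N5 - N2 - N4: 21+12+23+4+10 = 70
Base - N1 - N3 - N5 - N4 - N2: 21+12+23+14+10 = 80
Base - N1 - N4 - N2 - N3 - N5: 21+30+10+25+23 = 109
Base - N1 - N4 - N2 - N5 - N3: 21+30+10+4+23 = 88
… (106 more)
Base - N3 - N1 - N5 - N2 - N4: 13+12+25+4+10 = 64  ← best
The minimum is 64.
One shortest path: Base → N3 → N1 → N5 → N2 → N4.

Minimum one-way distance = 64 m.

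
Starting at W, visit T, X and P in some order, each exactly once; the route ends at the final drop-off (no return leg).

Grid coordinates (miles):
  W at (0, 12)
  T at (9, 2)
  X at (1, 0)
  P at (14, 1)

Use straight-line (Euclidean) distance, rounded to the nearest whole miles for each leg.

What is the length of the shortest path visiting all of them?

There are 3! = 6 possible orderings.
W - T - X - P: 13+8+13 = 34
W - T - P - X: 13+5+13 = 31
W - X - T - P: 12+8+5 = 25
W - X - P - T: 12+13+5 = 30
W - P - T - X: 18+5+8 = 31
W - P - X - T: 18+13+8 = 39
The minimum is 25.
One shortest path: W → X → T → P.

Shortest open route: 25 miles.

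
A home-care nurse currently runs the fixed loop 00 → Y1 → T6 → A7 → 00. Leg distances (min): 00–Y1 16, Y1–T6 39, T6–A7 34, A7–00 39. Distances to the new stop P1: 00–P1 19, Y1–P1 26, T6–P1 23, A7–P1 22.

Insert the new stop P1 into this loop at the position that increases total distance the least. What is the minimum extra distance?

Minimum extra distance: 2 min, inserting P1 between A7 and 00.

Insertion cost between consecutive stops i–j is d(i,P1) + d(P1,j) − d(i,j):
  between 00 and Y1: 19 + 26 − 16 = 29
  between Y1 and T6: 26 + 23 − 39 = 10
  between T6 and A7: 23 + 22 − 34 = 11
  between A7 and 00: 22 + 19 − 39 = 2
Cheapest insertion is between A7 and 00, adding 2.
New total = 128 + 2 = 130.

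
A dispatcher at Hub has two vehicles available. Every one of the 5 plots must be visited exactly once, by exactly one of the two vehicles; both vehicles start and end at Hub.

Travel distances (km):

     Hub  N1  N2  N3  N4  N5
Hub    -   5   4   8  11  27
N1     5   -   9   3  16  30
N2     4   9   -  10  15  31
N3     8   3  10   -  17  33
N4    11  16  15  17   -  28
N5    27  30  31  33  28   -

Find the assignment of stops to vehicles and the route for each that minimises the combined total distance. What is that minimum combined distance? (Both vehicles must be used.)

88 km — the smallest possible combined total.

There are 2^4 − 1 = 15 ways to divide the 5 stops into two non-empty groups. For each, the best each vehicle can do is its own shortest tour through its group:
  {N1} + {N2, N3, N4, N5}: 10 + 86 = 96
  {N2} + {N1, N3, N4, N5}: 8 + 80 = 88
  {N1, N2} + {N3, N4, N5}: 18 + 80 = 98
  {N3} + {N1, N2, N4, N5}: 16 + 82 = 98
  {N1, N3} + {N2, N4, N5}: 16 + 74 = 90
  {N2, N3} + {N1, N4, N5}: 22 + 74 = 96
  … (15 splits in total)
Best: vehicle 1 Hub → N2 → Hub = 8; vehicle 2 Hub → N1 → N3 → N4 → N5 → Hub = 80; combined 88.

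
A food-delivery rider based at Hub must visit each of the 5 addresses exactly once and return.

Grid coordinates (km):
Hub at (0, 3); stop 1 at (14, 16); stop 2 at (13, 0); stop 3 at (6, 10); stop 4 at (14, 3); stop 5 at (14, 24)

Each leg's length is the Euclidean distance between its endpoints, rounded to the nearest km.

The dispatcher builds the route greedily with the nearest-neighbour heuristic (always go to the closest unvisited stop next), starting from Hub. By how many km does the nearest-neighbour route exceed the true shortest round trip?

Hub: stop 3=9, stop 2=13, stop 4=14, stop 1=19, stop 5=25 ⇒ stop 3
stop 3: stop 1=10, stop 4=11, stop 2=12, stop 5=16 ⇒ stop 1
stop 1: stop 5=8, stop 4=13, stop 2=16 ⇒ stop 5
stop 5: stop 4=21, stop 2=24 ⇒ stop 4
stop 4: stop 2=3 ⇒ stop 2
NN route Hub → stop 3 → stop 1 → stop 5 → stop 4 → stop 2 → Hub costs 64.
Optimal: Hub → stop 2 → stop 4 → stop 1 → stop 5 → stop 3 → Hub costs 62 (by enumerating all 60 distinct tours).
Excess = 64 − 62 = 2.

The nearest-neighbour route is 2 km longer than optimal.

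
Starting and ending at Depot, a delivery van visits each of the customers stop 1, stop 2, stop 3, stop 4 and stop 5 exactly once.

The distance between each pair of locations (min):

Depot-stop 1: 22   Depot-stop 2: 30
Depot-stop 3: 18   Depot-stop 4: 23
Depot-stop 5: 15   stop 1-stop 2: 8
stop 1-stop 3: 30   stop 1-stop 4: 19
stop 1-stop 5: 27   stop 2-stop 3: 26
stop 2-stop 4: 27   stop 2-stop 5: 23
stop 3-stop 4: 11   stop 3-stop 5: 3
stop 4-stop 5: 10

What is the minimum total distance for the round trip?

86 min — the shortest possible round trip.

Depot→stop 1→stop 2→stop 3→stop 4→stop 5→Depot: 22+8+26+11+10+15 = 92
Depot→stop 1→stop 2→stop 3→stop 5→stop 4→Depot: 22+8+26+3+10+23 = 92
Depot→stop 1→stop 2→stop 4→stop 3→stop 5→Depot: 22+8+27+11+3+15 = 86
Depot→stop 1→stop 2→stop 4→stop 5→stop 3→Depot: 22+8+27+10+3+18 = 88
Depot→stop 1→stop 2→stop 5→stop 3→stop 4→Depot: 22+8+23+3+11+23 = 90
Depot→stop 1→stop 2→stop 5→stop 4→stop 3→Depot: 22+8+23+10+11+18 = 92
Depot→stop 1→stop 3→stop 2→stop 4→stop 5→Depot: 22+30+26+27+10+15 = 130
Depot→stop 1→stop 3→stop 2→stop 5→stop 4→Depot: 22+30+26+23+10+23 = 134
Depot→stop 1→stop 3→stop 4→stop 2→stop 5→Depot: 22+30+11+27+23+15 = 128
Depot→stop 1→stop 3→stop 4→stop 5→stop 2→Depot: 22+30+11+10+23+30 = 126
Depot→stop 1→stop 3→stop 5→stop 2→stop 4→Depot: 22+30+3+23+27+23 = 128
Depot→stop 1→stop 3→stop 5→stop 4→stop 2→Depot: 22+30+3+10+27+30 = 122
Depot→stop 1→stop 4→stop 2→stop 3→stop 5→Depot: 22+19+27+26+3+15 = 112
Depot→stop 1→stop 4→stop 2→stop 5→stop 3→Depot: 22+19+27+23+3+18 = 112
… (46 more)
The minimum is 86.
One optimal route: Depot → stop 1 → stop 2 → stop 4 → stop 3 → stop 5 → Depot (or its reverse).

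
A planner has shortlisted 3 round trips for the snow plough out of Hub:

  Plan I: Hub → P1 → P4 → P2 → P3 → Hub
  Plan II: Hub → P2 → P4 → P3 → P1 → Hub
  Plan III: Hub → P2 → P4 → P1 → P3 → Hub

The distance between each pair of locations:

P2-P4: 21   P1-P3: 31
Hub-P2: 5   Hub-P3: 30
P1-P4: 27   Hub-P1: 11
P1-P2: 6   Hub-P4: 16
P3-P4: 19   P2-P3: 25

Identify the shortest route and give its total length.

87 — Plan II is the shortest.

Plan I: 11 + 27 + 21 + 25 + 30 = 114
Plan II: 5 + 21 + 19 + 31 + 11 = 87
Plan III: 5 + 21 + 27 + 31 + 30 = 114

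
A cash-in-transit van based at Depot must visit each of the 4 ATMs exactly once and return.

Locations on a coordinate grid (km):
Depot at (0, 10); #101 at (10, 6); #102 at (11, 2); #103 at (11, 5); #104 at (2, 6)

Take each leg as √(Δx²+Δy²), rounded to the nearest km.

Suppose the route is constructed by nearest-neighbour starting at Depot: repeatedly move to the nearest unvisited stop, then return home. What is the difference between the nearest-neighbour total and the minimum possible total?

Excess over optimum: 1 km.

From Depot: #104=4, #101=11, #103=12, #102=14 → choose #104 (4).
From #104: #101=8, #103=9, #102=10 → choose #101 (8).
From #101: #103=1, #102=4 → choose #103 (1).
From #103: #102=3 → choose #102 (3).
NN route Depot → #104 → #101 → #103 → #102 → Depot costs 30.
Optimal: Depot → #101 → #103 → #102 → #104 → Depot costs 29 (by enumerating all 12 distinct tours).
Excess = 30 − 29 = 1.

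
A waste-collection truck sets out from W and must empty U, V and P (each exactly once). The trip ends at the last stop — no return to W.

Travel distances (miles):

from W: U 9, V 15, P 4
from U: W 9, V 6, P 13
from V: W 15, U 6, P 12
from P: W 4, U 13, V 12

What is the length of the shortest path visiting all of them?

There are 3! = 6 possible orderings.
W - U - V - P: 9+6+12 = 27
W - U - P - V: 9+13+12 = 34
W - V - U - P: 15+6+13 = 34
W - V - P - U: 15+12+13 = 40
W - P - U - V: 4+13+6 = 23
W - P - V - U: 4+12+6 = 22
The minimum is 22.
One shortest path: W → P → V → U.

22 miles — the minimum one-way total.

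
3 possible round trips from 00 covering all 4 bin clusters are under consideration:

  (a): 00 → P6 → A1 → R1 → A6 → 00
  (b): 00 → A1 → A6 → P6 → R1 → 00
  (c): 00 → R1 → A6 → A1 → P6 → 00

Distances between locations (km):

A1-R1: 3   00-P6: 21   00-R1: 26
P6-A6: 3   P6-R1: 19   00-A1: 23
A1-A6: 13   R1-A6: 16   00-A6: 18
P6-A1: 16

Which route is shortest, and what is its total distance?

(a): 21 + 16 + 3 + 16 + 18 = 74
(b): 23 + 13 + 3 + 19 + 26 = 84
(c): 26 + 16 + 13 + 16 + 21 = 92

Shortest is (a), total 74 km.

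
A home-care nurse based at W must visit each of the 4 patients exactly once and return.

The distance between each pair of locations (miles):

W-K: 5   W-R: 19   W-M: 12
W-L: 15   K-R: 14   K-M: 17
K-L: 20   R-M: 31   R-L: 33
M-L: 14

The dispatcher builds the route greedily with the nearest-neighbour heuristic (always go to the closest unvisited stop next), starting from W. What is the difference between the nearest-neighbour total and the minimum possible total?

The nearest-neighbour route is 1 miles longer than optimal.

From W: K=5, M=12, L=15, R=19 → choose K (5).
From K: R=14, M=17, L=20 → choose R (14).
From R: M=31, L=33 → choose M (31).
From M: L=14 → choose L (14).
NN route W → K → R → M → L → W costs 79.
Optimal: W → K → R → L → M → W costs 78 (by enumerating all 12 distinct tours).
Excess = 79 − 78 = 1.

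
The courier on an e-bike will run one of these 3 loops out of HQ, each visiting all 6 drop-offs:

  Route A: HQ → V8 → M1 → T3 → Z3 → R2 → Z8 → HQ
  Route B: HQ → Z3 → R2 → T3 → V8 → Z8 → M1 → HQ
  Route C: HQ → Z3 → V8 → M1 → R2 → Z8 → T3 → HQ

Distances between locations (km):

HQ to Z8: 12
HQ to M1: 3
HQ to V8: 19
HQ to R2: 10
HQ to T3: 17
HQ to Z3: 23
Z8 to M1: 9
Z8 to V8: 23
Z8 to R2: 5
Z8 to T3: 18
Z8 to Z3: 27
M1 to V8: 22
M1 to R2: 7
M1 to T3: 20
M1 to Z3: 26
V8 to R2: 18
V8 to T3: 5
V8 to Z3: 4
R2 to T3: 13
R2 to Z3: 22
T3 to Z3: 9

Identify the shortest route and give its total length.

Route A: 19 + 22 + 20 + 9 + 22 + 5 + 12 = 109
Route B: 23 + 22 + 13 + 5 + 23 + 9 + 3 = 98
Route C: 23 + 4 + 22 + 7 + 5 + 18 + 17 = 96

Shortest is Route C, total 96 km.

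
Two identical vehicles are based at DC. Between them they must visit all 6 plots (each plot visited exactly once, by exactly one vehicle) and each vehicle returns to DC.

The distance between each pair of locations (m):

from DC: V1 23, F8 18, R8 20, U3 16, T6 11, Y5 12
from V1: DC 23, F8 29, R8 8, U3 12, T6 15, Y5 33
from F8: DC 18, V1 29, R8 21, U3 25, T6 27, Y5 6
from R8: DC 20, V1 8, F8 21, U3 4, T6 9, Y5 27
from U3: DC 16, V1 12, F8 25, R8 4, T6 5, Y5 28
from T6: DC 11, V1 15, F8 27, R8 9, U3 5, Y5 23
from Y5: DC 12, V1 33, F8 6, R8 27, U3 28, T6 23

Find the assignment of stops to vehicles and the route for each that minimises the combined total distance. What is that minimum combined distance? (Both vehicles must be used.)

There are 2^5 − 1 = 31 ways to divide the 6 stops into two non-empty groups. For each, the best each vehicle can do is its own shortest tour through its group:
  {V1} + {F8, R8, U3, T6, Y5}: 46 + 59 = 105
  {F8} + {V1, R8, U3, T6, Y5}: 36 + 73 = 109
  {V1, F8} + {R8, U3, T6, Y5}: 70 + 59 = 129
  {R8} + {V1, F8, U3, T6, Y5}: 40 + 75 = 115
  {V1, R8} + {F8, U3, T6, Y5}: 51 + 59 = 110
  {F8, R8} + {V1, U3, T6, Y5}: 59 + 73 = 132
  … (31 splits in total)
  {V1, R8, U3, T6} + {F8, Y5}: 51 + 36 = 87  ← best
Best: vehicle 1 DC → V1 → R8 → U3 → T6 → DC = 51; vehicle 2 DC → F8 → Y5 → DC = 36; combined 87.

87 m — the smallest possible combined total.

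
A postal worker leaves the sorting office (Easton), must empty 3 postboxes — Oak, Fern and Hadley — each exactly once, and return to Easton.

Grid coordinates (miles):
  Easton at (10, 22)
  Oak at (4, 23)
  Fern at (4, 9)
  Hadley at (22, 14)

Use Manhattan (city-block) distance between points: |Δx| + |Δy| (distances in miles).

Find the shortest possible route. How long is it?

Easton → Oak → Fern → Hadley → Easton: 7+14+23+20 = 64
Easton → Oak → Hadley → Fern → Easton: 7+27+23+19 = 76
Easton → Fern → Oak → Hadley → Easton: 19+14+27+20 = 80
The minimum is 64.
One optimal route: Easton → Oak → Fern → Hadley → Easton (or its reverse).

Shortest round trip = 64 miles.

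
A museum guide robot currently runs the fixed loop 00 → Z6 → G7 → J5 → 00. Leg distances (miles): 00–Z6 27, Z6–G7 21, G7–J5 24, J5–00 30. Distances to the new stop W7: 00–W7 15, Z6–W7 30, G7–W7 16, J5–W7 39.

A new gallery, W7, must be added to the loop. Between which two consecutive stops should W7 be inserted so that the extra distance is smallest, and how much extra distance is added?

Minimum extra distance: 18 miles, inserting W7 between 00 and Z6.

Insertion cost between consecutive stops i–j is d(i,W7) + d(W7,j) − d(i,j):
  between 00 and Z6: 15 + 30 − 27 = 18
  between Z6 and G7: 30 + 16 − 21 = 25
  between G7 and J5: 16 + 39 − 24 = 31
  between J5 and 00: 39 + 15 − 30 = 24
Cheapest insertion is between 00 and Z6, adding 18.
New total = 102 + 18 = 120.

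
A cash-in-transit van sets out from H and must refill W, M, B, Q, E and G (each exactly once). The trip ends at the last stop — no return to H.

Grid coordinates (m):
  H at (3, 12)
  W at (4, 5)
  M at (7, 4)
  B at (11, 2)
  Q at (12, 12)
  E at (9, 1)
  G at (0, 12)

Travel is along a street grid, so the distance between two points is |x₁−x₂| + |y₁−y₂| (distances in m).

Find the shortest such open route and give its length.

There are 6! = 720 possible orderings.
H - W - M - B - Q - E - G: 8+4+6+11+14+20 = 63
H - W - M - B - Q - G - E: 8+4+6+11+12+20 = 61
H - W - M - B - E - Q - G: 8+4+6+3+14+12 = 47
H - W - M - B - E - G - Q: 8+4+6+3+20+12 = 53
H - W - M - B - G - Q - E: 8+4+6+21+12+14 = 65
H - W - M - B - G - E - Q: 8+4+6+21+20+14 = 73
H - W - M - Q - B - E - G: 8+4+13+11+3+20 = 59
H - W - M - Q - B - G - E: 8+4+13+11+21+20 = 77
… (712 more)
H - G - W - M - E - B - Q: 3+11+4+5+3+11 = 37  ← best
The minimum is 37.
One shortest path: H → G → W → M → E → B → Q.

Shortest open route: 37 m.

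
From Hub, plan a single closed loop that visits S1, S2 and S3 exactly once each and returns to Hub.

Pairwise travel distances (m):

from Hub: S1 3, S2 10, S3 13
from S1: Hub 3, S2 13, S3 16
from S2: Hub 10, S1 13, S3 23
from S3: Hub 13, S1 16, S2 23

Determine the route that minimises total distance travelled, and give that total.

There are 3 distinct closed tours to check (reversals are equivalent).
Hub-S1-S2-S3-Hub: 3+13+23+13 = 52
Hub-S1-S3-S2-Hub: 3+16+23+10 = 52
Hub-S2-S1-S3-Hub: 10+13+16+13 = 52
The minimum is 52.
One optimal route: Hub → S1 → S2 → S3 → Hub (or its reverse).

Shortest round trip = 52 m.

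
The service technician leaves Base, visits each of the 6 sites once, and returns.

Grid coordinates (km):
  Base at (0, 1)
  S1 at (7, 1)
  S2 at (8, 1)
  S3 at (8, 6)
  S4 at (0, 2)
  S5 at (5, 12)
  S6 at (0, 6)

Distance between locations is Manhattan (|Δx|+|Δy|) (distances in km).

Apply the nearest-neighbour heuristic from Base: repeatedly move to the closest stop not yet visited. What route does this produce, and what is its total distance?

Base → [S4:1 / S6:5 / S1:7 / S2:8 / S3:13 / S5:16] → S4 (1)
S4 → [S6:4 / S1:8 / S2:9 / S3:12 / S5:15] → S6 (4)
S6 → [S3:8 / S5:11 / S1:12 / S2:13] → S3 (8)
S3 → [S2:5 / S1:6 / S5:9] → S2 (5)
S2 → [S1:1 / S5:14] → S1 (1)
S1 → [S5:13] → S5 (13)
Return S5→Base: 16.
Total = 1 + 4 + 8 + 5 + 1 + 13 + 16 = 48.

Nearest-neighbour total = 48 km; route Base → S4 → S6 → S3 → S2 → S1 → S5 → Base.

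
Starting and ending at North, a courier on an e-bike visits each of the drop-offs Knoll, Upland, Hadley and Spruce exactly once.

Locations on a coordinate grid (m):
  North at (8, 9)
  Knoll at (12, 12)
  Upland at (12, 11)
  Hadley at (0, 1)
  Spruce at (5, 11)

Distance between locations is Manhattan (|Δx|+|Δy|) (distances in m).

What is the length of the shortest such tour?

North → Knoll → Upland → Hadley → Spruce → North: 7+1+22+15+5 = 50
North → Knoll → Upland → Spruce → Hadley → North: 7+1+7+15+16 = 46
North → Knoll → Hadley → Upland → Spruce → North: 7+23+22+7+5 = 64
North → Knoll → Hadley → Spruce → Upland → North: 7+23+15+7+6 = 58
North → Knoll → Spruce → Upland → Hadley → North: 7+8+7+22+16 = 60
North → Knoll → Spruce → Hadley → Upland → North: 7+8+15+22+6 = 58
North → Upland → Knoll → Hadley → Spruce → North: 6+1+23+15+5 = 50
North → Upland → Knoll → Spruce → Hadley → North: 6+1+8+15+16 = 46
North → Upland → Hadley → Knoll → Spruce → North: 6+22+23+8+5 = 64
North → Upland → Spruce → Knoll → Hadley → North: 6+7+8+23+16 = 60
North → Hadley → Knoll → Upland → Spruce → North: 16+23+1+7+5 = 52
North → Hadley → Upland → Knoll → Spruce → North: 16+22+1+8+5 = 52
The minimum is 46.
One optimal route: North → Knoll → Upland → Spruce → Hadley → North (or its reverse).

46 m — the shortest possible round trip.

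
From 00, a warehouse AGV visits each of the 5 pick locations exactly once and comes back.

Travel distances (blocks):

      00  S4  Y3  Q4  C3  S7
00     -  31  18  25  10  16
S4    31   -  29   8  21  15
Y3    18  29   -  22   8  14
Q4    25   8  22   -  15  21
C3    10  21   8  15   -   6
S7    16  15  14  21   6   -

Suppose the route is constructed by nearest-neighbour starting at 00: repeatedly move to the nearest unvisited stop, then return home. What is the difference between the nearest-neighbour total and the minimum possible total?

Excess over optimum: 12 blocks.

From 00: C3=10, S7=16, Y3=18, Q4=25, S4=31 → choose C3 (10).
From C3: S7=6, Y3=8, Q4=15, S4=21 → choose S7 (6).
From S7: Y3=14, S4=15, Q4=21 → choose Y3 (14).
From Y3: Q4=22, S4=29 → choose Q4 (22).
From Q4: S4=8 → choose S4 (8).
NN route 00 → C3 → S7 → Y3 → Q4 → S4 → 00 costs 91.
Optimal: 00 → Y3 → Q4 → S4 → S7 → C3 → 00 costs 79 (by enumerating all 60 distinct tours).
Excess = 91 − 79 = 12.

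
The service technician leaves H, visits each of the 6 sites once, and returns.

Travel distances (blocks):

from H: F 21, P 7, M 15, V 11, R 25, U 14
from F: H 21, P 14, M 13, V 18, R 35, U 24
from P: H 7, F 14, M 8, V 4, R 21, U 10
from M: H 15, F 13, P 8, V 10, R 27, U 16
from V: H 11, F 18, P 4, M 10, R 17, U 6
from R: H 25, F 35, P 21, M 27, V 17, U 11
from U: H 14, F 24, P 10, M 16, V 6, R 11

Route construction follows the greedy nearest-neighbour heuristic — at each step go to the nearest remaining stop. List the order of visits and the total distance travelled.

Total distance 89 blocks via the nearest-neighbour route H → P → V → U → R → M → F → H.

At H the remaining stops are P 7, V 11, U 14, M 15, F 21, R 25; go to P.
At P the remaining stops are V 4, M 8, U 10, F 14, R 21; go to V.
At V the remaining stops are U 6, M 10, R 17, F 18; go to U.
At U the remaining stops are R 11, M 16, F 24; go to R.
At R the remaining stops are M 27, F 35; go to M.
At M the remaining stops are F 13; go to F.
Return F→H: 21.
Total = 7 + 4 + 6 + 11 + 27 + 13 + 21 = 89.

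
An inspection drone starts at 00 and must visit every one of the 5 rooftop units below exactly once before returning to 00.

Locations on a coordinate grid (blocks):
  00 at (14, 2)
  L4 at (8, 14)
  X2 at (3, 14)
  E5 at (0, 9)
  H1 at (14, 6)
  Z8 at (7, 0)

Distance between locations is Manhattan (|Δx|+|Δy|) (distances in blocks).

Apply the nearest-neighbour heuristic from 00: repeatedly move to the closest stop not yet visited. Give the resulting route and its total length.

00 → [H1:4 / Z8:9 / L4:18 / E5:21 / X2:23] → H1 (4)
H1 → [Z8:13 / L4:14 / E5:17 / X2:19] → Z8 (13)
Z8 → [L4:15 / E5:16 / X2:18] → L4 (15)
L4 → [X2:5 / E5:13] → X2 (5)
X2 → [E5:8] → E5 (8)
Return E5→00: 21.
Total = 4 + 13 + 15 + 5 + 8 + 21 = 66.

Total distance 66 blocks via the nearest-neighbour route 00 → H1 → Z8 → L4 → X2 → E5 → 00.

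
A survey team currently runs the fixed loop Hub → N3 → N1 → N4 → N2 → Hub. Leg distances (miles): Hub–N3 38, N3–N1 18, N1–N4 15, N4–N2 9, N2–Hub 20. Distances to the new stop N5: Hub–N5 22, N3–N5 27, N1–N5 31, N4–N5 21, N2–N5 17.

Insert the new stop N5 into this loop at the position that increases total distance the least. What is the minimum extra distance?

Insertion cost between consecutive stops i–j is d(i,N5) + d(N5,j) − d(i,j):
  between Hub and N3: 22 + 27 − 38 = 11
  between N3 and N1: 27 + 31 − 18 = 40
  between N1 and N4: 31 + 21 − 15 = 37
  between N4 and N2: 21 + 17 − 9 = 29
  between N2 and Hub: 17 + 22 − 20 = 19
Cheapest insertion is between Hub and N3, adding 11.
New total = 100 + 11 = 111.

+11 miles — insert N5 between Hub and N3.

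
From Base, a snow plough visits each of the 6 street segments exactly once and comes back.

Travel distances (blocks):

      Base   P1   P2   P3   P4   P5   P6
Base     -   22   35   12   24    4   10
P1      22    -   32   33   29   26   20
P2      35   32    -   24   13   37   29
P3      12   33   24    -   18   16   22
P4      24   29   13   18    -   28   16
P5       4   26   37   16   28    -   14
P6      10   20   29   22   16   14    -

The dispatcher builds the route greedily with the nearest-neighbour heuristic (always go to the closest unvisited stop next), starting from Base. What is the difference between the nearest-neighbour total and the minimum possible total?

Base: P5=4, P6=10, P3=12, P1=22, P4=24, P2=35 ⇒ P5
P5: P6=14, P3=16, P1=26, P4=28, P2=37 ⇒ P6
P6: P4=16, P1=20, P3=22, P2=29 ⇒ P4
P4: P2=13, P3=18, P1=29 ⇒ P2
P2: P3=24, P1=32 ⇒ P3
P3: P1=33 ⇒ P1
NN route Base → P5 → P6 → P4 → P2 → P3 → P1 → Base costs 126.
Optimal: Base → P3 → P4 → P2 → P1 → P6 → P5 → Base costs 113 (by enumerating all 360 distinct tours).
Excess = 126 − 113 = 13.

Excess over optimum: 13 blocks.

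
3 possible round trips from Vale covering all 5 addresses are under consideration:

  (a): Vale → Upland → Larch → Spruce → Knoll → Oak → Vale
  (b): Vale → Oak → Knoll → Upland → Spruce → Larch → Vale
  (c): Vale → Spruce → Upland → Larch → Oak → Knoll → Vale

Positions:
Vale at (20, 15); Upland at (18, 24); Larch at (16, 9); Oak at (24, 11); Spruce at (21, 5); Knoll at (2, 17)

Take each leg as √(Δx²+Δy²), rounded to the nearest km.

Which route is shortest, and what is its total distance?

Shortest is (b), total 78 km.

(a): 9 + 15 + 6 + 22 + 23 + 6 = 81
(b): 6 + 23 + 17 + 19 + 6 + 7 = 78
(c): 10 + 19 + 15 + 8 + 23 + 18 = 93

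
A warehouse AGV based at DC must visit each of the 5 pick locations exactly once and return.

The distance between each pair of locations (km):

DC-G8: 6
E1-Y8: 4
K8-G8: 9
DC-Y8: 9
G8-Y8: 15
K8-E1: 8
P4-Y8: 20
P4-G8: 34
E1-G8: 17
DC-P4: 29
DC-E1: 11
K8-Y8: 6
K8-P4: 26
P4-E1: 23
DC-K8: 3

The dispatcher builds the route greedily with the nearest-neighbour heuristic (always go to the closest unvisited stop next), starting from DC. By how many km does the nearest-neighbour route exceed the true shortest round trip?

From DC: K8=3, G8=6, Y8=9, E1=11, P4=29 → choose K8 (3).
From K8: Y8=6, E1=8, G8=9, P4=26 → choose Y8 (6).
From Y8: E1=4, G8=15, P4=20 → choose E1 (4).
From E1: G8=17, P4=23 → choose G8 (17).
From G8: P4=34 → choose P4 (34).
NN route DC → K8 → Y8 → E1 → G8 → P4 → DC costs 93.
Optimal: DC → K8 → E1 → P4 → Y8 → G8 → DC costs 75 (by enumerating all 60 distinct tours).
Excess = 93 − 75 = 18.

18 km longer than the optimal tour.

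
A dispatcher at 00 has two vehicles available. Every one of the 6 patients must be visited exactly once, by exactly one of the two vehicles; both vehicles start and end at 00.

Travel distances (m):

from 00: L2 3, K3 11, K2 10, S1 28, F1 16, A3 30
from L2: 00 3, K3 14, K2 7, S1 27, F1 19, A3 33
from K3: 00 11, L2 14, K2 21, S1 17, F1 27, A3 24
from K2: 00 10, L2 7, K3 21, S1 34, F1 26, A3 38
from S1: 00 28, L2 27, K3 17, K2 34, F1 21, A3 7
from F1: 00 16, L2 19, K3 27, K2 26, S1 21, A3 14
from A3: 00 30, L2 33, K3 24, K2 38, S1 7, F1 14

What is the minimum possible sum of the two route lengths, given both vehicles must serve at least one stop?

There are 2^5 − 1 = 31 ways to divide the 6 stops into two non-empty groups. For each, the best each vehicle can do is its own shortest tour through its group:
  {L2} + {K3, K2, S1, F1, A3}: 6 + 85 = 91
  {K3} + {L2, K2, S1, F1, A3}: 22 + 81 = 103
  {L2, K3} + {K2, S1, F1, A3}: 28 + 81 = 109
  {K2} + {L2, K3, S1, F1, A3}: 20 + 71 = 91
  {L2, K2} + {K3, S1, F1, A3}: 20 + 65 = 85
  {K3, K2} + {L2, S1, F1, A3}: 42 + 67 = 109
  … (31 splits in total)
Best: vehicle 1 00 → L2 → K2 → 00 = 20; vehicle 2 00 → K3 → S1 → A3 → F1 → 00 = 65; combined 85.

Minimum combined distance: 85 m.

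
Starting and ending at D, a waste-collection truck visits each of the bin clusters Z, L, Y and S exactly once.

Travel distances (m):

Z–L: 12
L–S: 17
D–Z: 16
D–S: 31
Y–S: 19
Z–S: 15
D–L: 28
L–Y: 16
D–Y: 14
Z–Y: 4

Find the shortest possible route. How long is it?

78 m — the shortest possible round trip.

There are 12 distinct closed tours to check (reversals are equivalent).
D - Z - L - Y - S - D: 16+12+16+19+31 = 94
D - Z - L - S - Y - D: 16+12+17+19+14 = 78
D - Z - Y - L - S - D: 16+4+16+17+31 = 84
D - Z - Y - S - L - D: 16+4+19+17+28 = 84
D - Z - S - L - Y - D: 16+15+17+16+14 = 78
D - Z - S - Y - L - D: 16+15+19+16+28 = 94
D - L - Z - Y - S - D: 28+12+4+19+31 = 94
D - L - Z - S - Y - D: 28+12+15+19+14 = 88
D - L - Y - Z - S - D: 28+16+4+15+31 = 94
D - L - S - Z - Y - D: 28+17+15+4+14 = 78
D - Y - Z - L - S - D: 14+4+12+17+31 = 78
D - Y - L - Z - S - D: 14+16+12+15+31 = 88
The minimum is 78.
One optimal route: D → Z → L → S → Y → D (or its reverse).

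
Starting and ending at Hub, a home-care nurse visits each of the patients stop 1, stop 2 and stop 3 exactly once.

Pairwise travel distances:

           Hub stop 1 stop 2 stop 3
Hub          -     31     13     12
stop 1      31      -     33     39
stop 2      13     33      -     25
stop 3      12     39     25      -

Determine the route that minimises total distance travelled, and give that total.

97 — the shortest possible round trip.

Hub → stop 1 → stop 2 → stop 3 → Hub: 31+33+25+12 = 101
Hub → stop 1 → stop 3 → stop 2 → Hub: 31+39+25+13 = 108
Hub → stop 2 → stop 1 → stop 3 → Hub: 13+33+39+12 = 97
The minimum is 97.
One optimal route: Hub → stop 2 → stop 1 → stop 3 → Hub (or its reverse).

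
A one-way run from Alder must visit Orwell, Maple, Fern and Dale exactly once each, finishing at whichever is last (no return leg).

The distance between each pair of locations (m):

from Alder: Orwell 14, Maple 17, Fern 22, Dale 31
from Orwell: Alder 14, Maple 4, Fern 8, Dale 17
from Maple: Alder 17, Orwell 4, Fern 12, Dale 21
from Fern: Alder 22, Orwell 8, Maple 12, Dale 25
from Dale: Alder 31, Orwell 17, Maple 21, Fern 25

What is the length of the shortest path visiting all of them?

There are 4! = 24 possible orderings.
Alder - Orwell - Maple - Fern - Dale: 14+4+12+25 = 55
Alder - Orwell - Maple - Dale - Fern: 14+4+21+25 = 64
Alder - Orwell - Fern - Maple - Dale: 14+8+12+21 = 55
Alder - Orwell - Fern - Dale - Maple: 14+8+25+21 = 68
Alder - Orwell - Dale - Maple - Fern: 14+17+21+12 = 64
Alder - Orwell - Dale - Fern - Maple: 14+17+25+12 = 68
Alder - Maple - Orwell - Fern - Dale: 17+4+8+25 = 54
Alder - Maple - Orwell - Dale - Fern: 17+4+17+25 = 63
Alder - Maple - Fern - Orwell - Dale: 17+12+8+17 = 54
Alder - Maple - Fern - Dale - Orwell: 17+12+25+17 = 71
Alder - Maple - Dale - Orwell - Fern: 17+21+17+8 = 63
Alder - Maple - Dale - Fern - Orwell: 17+21+25+8 = 71
Alder - Fern - Orwell - Maple - Dale: 22+8+4+21 = 55
Alder - Fern - Orwell - Dale - Maple: 22+8+17+21 = 68
… (10 more)
The minimum is 54.
One shortest path: Alder → Maple → Orwell → Fern → Dale.

54 m — the minimum one-way total.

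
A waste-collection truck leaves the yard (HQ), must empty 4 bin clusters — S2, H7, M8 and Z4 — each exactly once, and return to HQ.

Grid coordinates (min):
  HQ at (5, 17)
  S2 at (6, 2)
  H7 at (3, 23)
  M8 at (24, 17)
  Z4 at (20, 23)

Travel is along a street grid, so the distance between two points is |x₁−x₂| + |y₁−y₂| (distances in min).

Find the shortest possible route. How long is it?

Minimum total distance: 84 min.

With 4 stops there are 4!/2 = 12 distinct round trips (a route and its reverse cost the same).
HQ-S2-H7-M8-Z4-HQ: 16+24+27+10+21 = 98
HQ-S2-H7-Z4-M8-HQ: 16+24+17+10+19 = 86
HQ-S2-M8-H7-Z4-HQ: 16+33+27+17+21 = 114
HQ-S2-M8-Z4-H7-HQ: 16+33+10+17+8 = 84
HQ-S2-Z4-H7-M8-HQ: 16+35+17+27+19 = 114
HQ-S2-Z4-M8-H7-HQ: 16+35+10+27+8 = 96
HQ-H7-S2-M8-Z4-HQ: 8+24+33+10+21 = 96
HQ-H7-S2-Z4-M8-HQ: 8+24+35+10+19 = 96
HQ-H7-M8-S2-Z4-HQ: 8+27+33+35+21 = 124
HQ-H7-Z4-S2-M8-HQ: 8+17+35+33+19 = 112
HQ-M8-S2-H7-Z4-HQ: 19+33+24+17+21 = 114
HQ-M8-H7-S2-Z4-HQ: 19+27+24+35+21 = 126
The minimum is 84.
One optimal route: HQ → S2 → M8 → Z4 → H7 → HQ (or its reverse).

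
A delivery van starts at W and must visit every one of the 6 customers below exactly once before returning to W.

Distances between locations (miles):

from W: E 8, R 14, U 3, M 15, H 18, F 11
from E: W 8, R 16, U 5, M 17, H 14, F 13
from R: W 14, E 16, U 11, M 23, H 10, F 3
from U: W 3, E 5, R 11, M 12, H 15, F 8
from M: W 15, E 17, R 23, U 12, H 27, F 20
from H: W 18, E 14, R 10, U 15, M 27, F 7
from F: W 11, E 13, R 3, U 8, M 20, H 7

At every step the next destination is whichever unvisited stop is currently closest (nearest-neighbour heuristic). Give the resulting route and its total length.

Total distance 76 miles via the nearest-neighbour route W → U → E → F → R → H → M → W.

W → [U:3 / E:8 / F:11 / R:14 / M:15 / H:18] → U (3)
U → [E:5 / F:8 / R:11 / M:12 / H:15] → E (5)
E → [F:13 / H:14 / R:16 / M:17] → F (13)
F → [R:3 / H:7 / M:20] → R (3)
R → [H:10 / M:23] → H (10)
H → [M:27] → M (27)
Return M→W: 15.
Total = 3 + 5 + 13 + 3 + 10 + 27 + 15 = 76.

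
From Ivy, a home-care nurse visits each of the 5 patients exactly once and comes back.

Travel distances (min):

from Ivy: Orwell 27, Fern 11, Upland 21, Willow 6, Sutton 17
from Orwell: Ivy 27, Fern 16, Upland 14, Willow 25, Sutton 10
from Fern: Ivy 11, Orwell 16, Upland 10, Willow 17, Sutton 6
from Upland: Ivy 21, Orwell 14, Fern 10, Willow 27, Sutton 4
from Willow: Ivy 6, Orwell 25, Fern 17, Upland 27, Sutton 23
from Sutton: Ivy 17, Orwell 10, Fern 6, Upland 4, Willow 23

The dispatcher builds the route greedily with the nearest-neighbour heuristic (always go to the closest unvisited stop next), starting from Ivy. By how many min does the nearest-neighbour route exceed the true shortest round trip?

Ivy: Willow=6, Fern=11, Sutton=17, Upland=21, Orwell=27 ⇒ Willow
Willow: Fern=17, Sutton=23, Orwell=25, Upland=27 ⇒ Fern
Fern: Sutton=6, Upland=10, Orwell=16 ⇒ Sutton
Sutton: Upland=4, Orwell=10 ⇒ Upland
Upland: Orwell=14 ⇒ Orwell
NN route Ivy → Willow → Fern → Sutton → Upland → Orwell → Ivy costs 74.
Optimal: Ivy → Fern → Upland → Sutton → Orwell → Willow → Ivy costs 66 (by enumerating all 60 distinct tours).
Excess = 74 − 66 = 8.

Excess over optimum: 8 min.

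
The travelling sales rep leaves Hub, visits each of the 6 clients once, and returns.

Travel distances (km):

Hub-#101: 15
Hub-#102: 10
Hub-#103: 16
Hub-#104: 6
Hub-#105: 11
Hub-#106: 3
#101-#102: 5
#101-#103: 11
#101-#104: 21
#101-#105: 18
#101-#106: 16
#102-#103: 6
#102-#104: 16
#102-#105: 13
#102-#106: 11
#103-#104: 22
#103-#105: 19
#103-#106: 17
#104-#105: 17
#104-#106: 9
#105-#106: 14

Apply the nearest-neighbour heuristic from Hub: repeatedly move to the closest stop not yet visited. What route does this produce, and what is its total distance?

Nearest-neighbour total = 74 km; route Hub → #106 → #104 → #102 → #101 → #103 → #105 → Hub.

Hub → [#106:3 / #104:6 / #102:10 / #105:11 / #101:15 / #103:16] → #106 (3)
#106 → [#104:9 / #102:11 / #105:14 / #101:16 / #103:17] → #104 (9)
#104 → [#102:16 / #105:17 / #101:21 / #103:22] → #102 (16)
#102 → [#101:5 / #103:6 / #105:13] → #101 (5)
#101 → [#103:11 / #105:18] → #103 (11)
#103 → [#105:19] → #105 (19)
Return #105→Hub: 11.
Total = 3 + 9 + 16 + 5 + 11 + 19 + 11 = 74.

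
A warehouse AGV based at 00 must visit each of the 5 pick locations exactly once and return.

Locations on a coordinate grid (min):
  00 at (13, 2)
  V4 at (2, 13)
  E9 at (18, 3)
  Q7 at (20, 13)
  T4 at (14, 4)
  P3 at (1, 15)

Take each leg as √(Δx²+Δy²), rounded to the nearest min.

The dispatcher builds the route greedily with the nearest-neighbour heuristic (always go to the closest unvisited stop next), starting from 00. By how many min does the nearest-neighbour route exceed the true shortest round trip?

1 min longer than the optimal tour.

From 00: T4=2, E9=5, Q7=13, V4=16, P3=18 → choose T4 (2).
From T4: E9=4, Q7=11, V4=15, P3=17 → choose E9 (4).
From E9: Q7=10, V4=19, P3=21 → choose Q7 (10).
From Q7: V4=18, P3=19 → choose V4 (18).
From V4: P3=2 → choose P3 (2).
NN route 00 → T4 → E9 → Q7 → V4 → P3 → 00 costs 54.
Optimal: 00 → V4 → P3 → Q7 → E9 → T4 → 00 costs 53 (by enumerating all 60 distinct tours).
Excess = 54 − 53 = 1.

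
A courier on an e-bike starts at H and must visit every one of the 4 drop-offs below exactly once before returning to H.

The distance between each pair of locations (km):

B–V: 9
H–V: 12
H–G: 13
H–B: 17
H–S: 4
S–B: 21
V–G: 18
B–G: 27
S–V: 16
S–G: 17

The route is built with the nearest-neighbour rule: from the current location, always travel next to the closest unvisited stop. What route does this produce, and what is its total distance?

At H the remaining stops are S 4, V 12, G 13, B 17; go to S.
At S the remaining stops are V 16, G 17, B 21; go to V.
At V the remaining stops are B 9, G 18; go to B.
At B the remaining stops are G 27; go to G.
Return G→H: 13.
Total = 4 + 16 + 9 + 27 + 13 = 69.

69 km along H → S → V → B → G → H.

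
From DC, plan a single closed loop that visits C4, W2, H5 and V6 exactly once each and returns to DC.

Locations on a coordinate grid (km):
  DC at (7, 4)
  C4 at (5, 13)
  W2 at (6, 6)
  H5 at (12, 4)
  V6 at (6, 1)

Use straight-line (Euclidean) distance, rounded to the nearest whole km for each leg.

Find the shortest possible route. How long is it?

There are 12 distinct closed tours to check (reversals are equivalent).
DC-C4-W2-H5-V6-DC: 9+7+6+7+3 = 32
DC-C4-W2-V6-H5-DC: 9+7+5+7+5 = 33
DC-C4-H5-W2-V6-DC: 9+11+6+5+3 = 34
DC-C4-H5-V6-W2-DC: 9+11+7+5+2 = 34
DC-C4-V6-W2-H5-DC: 9+12+5+6+5 = 37
DC-C4-V6-H5-W2-DC: 9+12+7+6+2 = 36
DC-W2-C4-H5-V6-DC: 2+7+11+7+3 = 30
DC-W2-C4-V6-H5-DC: 2+7+12+7+5 = 33
DC-W2-H5-C4-V6-DC: 2+6+11+12+3 = 34
DC-W2-V6-C4-H5-DC: 2+5+12+11+5 = 35
DC-H5-C4-W2-V6-DC: 5+11+7+5+3 = 31
DC-H5-W2-C4-V6-DC: 5+6+7+12+3 = 33
The minimum is 30.
One optimal route: DC → W2 → C4 → H5 → V6 → DC (or its reverse).

Shortest round trip = 30 km.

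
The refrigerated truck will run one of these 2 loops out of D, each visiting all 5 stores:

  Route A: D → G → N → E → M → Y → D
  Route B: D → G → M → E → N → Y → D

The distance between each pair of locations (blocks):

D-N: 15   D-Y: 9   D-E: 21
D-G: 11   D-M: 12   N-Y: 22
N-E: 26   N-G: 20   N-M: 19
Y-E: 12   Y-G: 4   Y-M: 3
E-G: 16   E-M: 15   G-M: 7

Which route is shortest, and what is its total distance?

84 blocks — Route A is the shortest.

Route A: 11 + 20 + 26 + 15 + 3 + 9 = 84
Route B: 11 + 7 + 15 + 26 + 22 + 9 = 90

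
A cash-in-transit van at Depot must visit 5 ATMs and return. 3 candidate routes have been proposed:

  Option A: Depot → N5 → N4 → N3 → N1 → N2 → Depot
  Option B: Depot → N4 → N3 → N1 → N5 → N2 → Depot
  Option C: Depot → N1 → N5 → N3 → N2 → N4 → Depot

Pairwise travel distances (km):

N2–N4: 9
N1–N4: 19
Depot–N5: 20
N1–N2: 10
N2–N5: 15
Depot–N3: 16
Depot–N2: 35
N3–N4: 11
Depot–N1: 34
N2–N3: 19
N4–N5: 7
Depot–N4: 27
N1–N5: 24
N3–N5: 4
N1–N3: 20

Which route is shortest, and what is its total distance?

103 km — Option A is the shortest.

Option A: 20 + 7 + 11 + 20 + 10 + 35 = 103
Option B: 27 + 11 + 20 + 24 + 15 + 35 = 132
Option C: 34 + 24 + 4 + 19 + 9 + 27 = 117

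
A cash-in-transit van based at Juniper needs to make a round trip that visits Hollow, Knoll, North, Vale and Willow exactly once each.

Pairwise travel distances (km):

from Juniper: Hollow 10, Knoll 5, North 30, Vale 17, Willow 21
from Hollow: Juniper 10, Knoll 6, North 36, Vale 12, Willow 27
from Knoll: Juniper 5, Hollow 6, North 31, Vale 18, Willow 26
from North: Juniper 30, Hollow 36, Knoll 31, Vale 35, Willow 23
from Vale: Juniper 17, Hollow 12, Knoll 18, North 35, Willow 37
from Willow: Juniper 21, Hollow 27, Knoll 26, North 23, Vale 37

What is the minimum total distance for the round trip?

102 km — the shortest possible round trip.

There are 60 distinct closed tours to check (reversals are equivalent).
Juniper - Hollow - Knoll - North - Vale - Willow - Juniper: 10+6+31+35+37+21 = 140
Juniper - Hollow - Knoll - North - Willow - Vale - Juniper: 10+6+31+23+37+17 = 124
Juniper - Hollow - Knoll - Vale - North - Willow - Juniper: 10+6+18+35+23+21 = 113
Juniper - Hollow - Knoll - Vale - Willow - North - Juniper: 10+6+18+37+23+30 = 124
Juniper - Hollow - Knoll - Willow - North - Vale - Juniper: 10+6+26+23+35+17 = 117
Juniper - Hollow - Knoll - Willow - Vale - North - Juniper: 10+6+26+37+35+30 = 144
Juniper - Hollow - North - Knoll - Vale - Willow - Juniper: 10+36+31+18+37+21 = 153
Juniper - Hollow - North - Knoll - Willow - Vale - Juniper: 10+36+31+26+37+17 = 157
Juniper - Hollow - North - Vale - Knoll - Willow - Juniper: 10+36+35+18+26+21 = 146
Juniper - Hollow - North - Vale - Willow - Knoll - Juniper: 10+36+35+37+26+5 = 149
Juniper - Hollow - North - Willow - Knoll - Vale - Juniper: 10+36+23+26+18+17 = 130
Juniper - Hollow - North - Willow - Vale - Knoll - Juniper: 10+36+23+37+18+5 = 129
Juniper - Hollow - Vale - Knoll - North - Willow - Juniper: 10+12+18+31+23+21 = 115
Juniper - Hollow - Vale - Knoll - Willow - North - Juniper: 10+12+18+26+23+30 = 119
… (46 more)
Juniper - Knoll - Hollow - Vale - North - Willow - Juniper: 5+6+12+35+23+21 = 102  ← best
The minimum is 102.
One optimal route: Juniper → Knoll → Hollow → Vale → North → Willow → Juniper (or its reverse).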